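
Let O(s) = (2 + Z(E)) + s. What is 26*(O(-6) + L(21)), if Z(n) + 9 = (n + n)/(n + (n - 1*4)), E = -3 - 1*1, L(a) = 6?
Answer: -494/3 ≈ -164.67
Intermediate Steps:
E = -4 (E = -3 - 1 = -4)
Z(n) = -9 + 2*n/(-4 + 2*n) (Z(n) = -9 + (n + n)/(n + (n - 1*4)) = -9 + (2*n)/(n + (n - 4)) = -9 + (2*n)/(n + (-4 + n)) = -9 + (2*n)/(-4 + 2*n) = -9 + 2*n/(-4 + 2*n))
O(s) = -19/3 + s (O(s) = (2 + 2*(9 - 4*(-4))/(-2 - 4)) + s = (2 + 2*(9 + 16)/(-6)) + s = (2 + 2*(-1/6)*25) + s = (2 - 25/3) + s = -19/3 + s)
26*(O(-6) + L(21)) = 26*((-19/3 - 6) + 6) = 26*(-37/3 + 6) = 26*(-19/3) = -494/3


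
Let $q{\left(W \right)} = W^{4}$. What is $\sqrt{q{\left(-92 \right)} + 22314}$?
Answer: $29 \sqrt{85210} \approx 8465.3$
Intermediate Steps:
$\sqrt{q{\left(-92 \right)} + 22314} = \sqrt{\left(-92\right)^{4} + 22314} = \sqrt{71639296 + 22314} = \sqrt{71661610} = 29 \sqrt{85210}$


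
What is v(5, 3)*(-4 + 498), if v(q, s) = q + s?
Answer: 3952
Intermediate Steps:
v(5, 3)*(-4 + 498) = (5 + 3)*(-4 + 498) = 8*494 = 3952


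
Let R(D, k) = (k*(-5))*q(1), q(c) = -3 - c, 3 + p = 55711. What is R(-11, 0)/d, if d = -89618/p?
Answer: 0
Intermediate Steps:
p = 55708 (p = -3 + 55711 = 55708)
R(D, k) = 20*k (R(D, k) = (k*(-5))*(-3 - 1*1) = (-5*k)*(-3 - 1) = -5*k*(-4) = 20*k)
d = -44809/27854 (d = -89618/55708 = -89618*1/55708 = -44809/27854 ≈ -1.6087)
R(-11, 0)/d = (20*0)/(-44809/27854) = 0*(-27854/44809) = 0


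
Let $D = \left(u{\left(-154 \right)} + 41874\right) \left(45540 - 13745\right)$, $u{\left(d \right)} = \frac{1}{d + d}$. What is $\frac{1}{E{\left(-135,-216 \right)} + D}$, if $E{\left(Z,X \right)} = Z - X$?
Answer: $\frac{308}{410066212793} \approx 7.511 \cdot 10^{-10}$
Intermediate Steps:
$u{\left(d \right)} = \frac{1}{2 d}$
$D = \frac{410066187845}{308}$ ($D = \left(\frac{1}{2 \left(-154\right)} + 41874\right) \left(45540 - 13745\right) = \left(\frac{1}{2} \left(- \frac{1}{154}\right) + 41874\right) 31795 = \left(- \frac{1}{308} + 41874\right) 31795 = \frac{12897191}{308} \cdot 31795 = \frac{410066187845}{308} \approx 1.3314 \cdot 10^{9}$)
$\frac{1}{E{\left(-135,-216 \right)} + D} = \frac{1}{\left(-135 - -216\right) + \frac{410066187845}{308}} = \frac{1}{\left(-135 + 216\right) + \frac{410066187845}{308}} = \frac{1}{81 + \frac{410066187845}{308}} = \frac{1}{\frac{410066212793}{308}} = \frac{308}{410066212793}$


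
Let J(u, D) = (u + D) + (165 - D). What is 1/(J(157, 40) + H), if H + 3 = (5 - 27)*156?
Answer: -1/3113 ≈ -0.00032123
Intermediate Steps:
J(u, D) = 165 + u (J(u, D) = (D + u) + (165 - D) = 165 + u)
H = -3435 (H = -3 + (5 - 27)*156 = -3 - 22*156 = -3 - 3432 = -3435)
1/(J(157, 40) + H) = 1/((165 + 157) - 3435) = 1/(322 - 3435) = 1/(-3113) = -1/3113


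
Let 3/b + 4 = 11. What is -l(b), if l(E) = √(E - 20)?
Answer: -I*√959/7 ≈ -4.424*I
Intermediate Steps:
b = 3/7 (b = 3/(-4 + 11) = 3/7 ≈ 0.42857)
l(E) = √(-20 + E)
-l(b) = -√(-20 + 3/7) = -√(-137/7) = -I*√959/7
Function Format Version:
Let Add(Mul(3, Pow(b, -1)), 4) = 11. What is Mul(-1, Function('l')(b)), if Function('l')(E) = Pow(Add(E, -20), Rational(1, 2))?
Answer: Mul(Rational(-1, 7), I, Pow(959, Rational(1, 2))) ≈ Mul(-4.4240, I)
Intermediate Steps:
b = Rational(3, 7) (b = Mul(3, Pow(Add(-4, 11), -1)) = Mul(3, Pow(7, -1)) = Mul(3, Rational(1, 7)) = Rational(3, 7) ≈ 0.42857)
Function('l')(E) = Pow(Add(-20, E), Rational(1, 2))
Mul(-1, Function('l')(b)) = Mul(-1, Pow(Add(-20, Rational(3, 7)), Rational(1, 2))) = Mul(-1, Pow(Rational(-137, 7), Rational(1, 2))) = Mul(-1, Mul(Rational(1, 7), I, Pow(959, Rational(1, 2)))) = Mul(Rational(-1, 7), I, Pow(959, Rational(1, 2)))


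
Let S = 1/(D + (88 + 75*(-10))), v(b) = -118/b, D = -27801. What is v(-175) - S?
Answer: 3358809/4981025 ≈ 0.67432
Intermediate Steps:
S = -1/28463 (S = 1/(-27801 + (88 + 75*(-10))) = 1/(-27801 + (88 - 750)) = 1/(-27801 - 662) = 1/(-28463) = -1/28463 ≈ -3.5133e-5)
v(-175) - S = -118/(-175) - 1*(-1/28463) = -118*(-1/175) + 1/28463 = 118/175 + 1/28463 = 3358809/4981025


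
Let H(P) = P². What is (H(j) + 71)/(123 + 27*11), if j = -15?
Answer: 74/105 ≈ 0.70476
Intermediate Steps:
(H(j) + 71)/(123 + 27*11) = ((-15)² + 71)/(123 + 27*11) = (225 + 71)/(123 + 297) = 296/420 = 296*(1/420) = 74/105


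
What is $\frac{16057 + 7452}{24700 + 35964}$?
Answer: $\frac{23509}{60664} \approx 0.38753$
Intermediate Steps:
$\frac{16057 + 7452}{24700 + 35964} = \frac{23509}{60664}$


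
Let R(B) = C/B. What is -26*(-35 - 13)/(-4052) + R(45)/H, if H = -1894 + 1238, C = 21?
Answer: -3077171/9967920 ≈ -0.30871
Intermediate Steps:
H = -656
R(B) = 21/B
-26*(-35 - 13)/(-4052) + R(45)/H = -26*(-35 - 13)/(-4052) + (21/45)/(-656) = -26*(-48)*(-1/4052) + (21*(1/45))*(-1/656) = 1248*(-1/4052) + (7/15)*(-1/656) = -312/1013 - 7/9840 = -3077171/9967920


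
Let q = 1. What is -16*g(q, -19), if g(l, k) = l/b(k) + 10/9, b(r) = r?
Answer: -2896/171 ≈ -16.936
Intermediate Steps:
g(l, k) = 10/9 + l/k (g(l, k) = l/k + 10/9 = 10/9 + l/k)
-16*g(q, -19) = -16*(10/9 + 1/(-19)) = -16*(10/9 + 1*(-1/19)) = -16*(10/9 - 1/19) = -16*181/171 = -2896/171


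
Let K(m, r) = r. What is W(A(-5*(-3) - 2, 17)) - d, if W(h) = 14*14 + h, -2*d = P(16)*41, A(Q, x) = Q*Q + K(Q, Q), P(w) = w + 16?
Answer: 1034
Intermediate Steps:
P(w) = 16 + w
A(Q, x) = Q + Q² (A(Q, x) = Q*Q + Q = Q² + Q = Q + Q²)
d = -656 (d = -(16 + 16)*41/2 = -16*41 = -½*1312 = -656)
W(h) = 196 + h
W(A(-5*(-3) - 2, 17)) - d = (196 + (-5*(-3) - 2)*(1 + (-5*(-3) - 2))) - 1*(-656) = (196 + (15 - 2)*(1 + (15 - 2))) + 656 = (196 + 13*(1 + 13)) + 656 = (196 + 13*14) + 656 = (196 + 182) + 656 = 378 + 656 = 1034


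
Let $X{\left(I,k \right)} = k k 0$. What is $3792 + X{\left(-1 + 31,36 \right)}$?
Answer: $3792$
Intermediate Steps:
$X{\left(I,k \right)} = 0$ ($X{\left(I,k \right)} = k^{2} \cdot 0 = 0$)
$3792 + X{\left(-1 + 31,36 \right)} = 3792 + 0 = 3792$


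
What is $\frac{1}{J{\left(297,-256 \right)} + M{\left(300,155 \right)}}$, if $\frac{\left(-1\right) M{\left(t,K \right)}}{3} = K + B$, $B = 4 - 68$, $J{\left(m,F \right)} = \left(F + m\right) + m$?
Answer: $\frac{1}{65} \approx 0.015385$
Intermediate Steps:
$J{\left(m,F \right)} = F + 2 m$
$B = -64$
$M{\left(t,K \right)} = 192 - 3 K$ ($M{\left(t,K \right)} = - 3 \left(K - 64\right) = - 3 \left(-64 + K\right) = 192 - 3 K$)
$\frac{1}{J{\left(297,-256 \right)} + M{\left(300,155 \right)}} = \frac{1}{\left(-256 + 2 \cdot 297\right) + \left(192 - 465\right)} = \frac{1}{\left(-256 + 594\right) + \left(192 - 465\right)} = \frac{1}{338 - 273} = \frac{1}{65}$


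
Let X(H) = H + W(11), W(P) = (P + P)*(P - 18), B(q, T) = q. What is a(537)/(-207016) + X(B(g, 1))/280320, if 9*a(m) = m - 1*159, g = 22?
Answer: -407287/604486720 ≈ -0.00067377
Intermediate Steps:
a(m) = -53/3 + m/9 (a(m) = (m - 1*159)/9 = (m - 159)/9 = (-159 + m)/9 = -53/3 + m/9)
W(P) = 2*P*(-18 + P) (W(P) = (2*P)*(-18 + P) = 2*P*(-18 + P))
X(H) = -154 + H (X(H) = H + 2*11*(-18 + 11) = H + 2*11*(-7) = H - 154 = -154 + H)
a(537)/(-207016) + X(B(g, 1))/280320 = (-53/3 + (⅑)*537)/(-207016) + (-154 + 22)/280320 = (-53/3 + 179/3)*(-1/207016) - 132*1/280320 = 42*(-1/207016) - 11/23360 = -21/103508 - 11/23360 = -407287/604486720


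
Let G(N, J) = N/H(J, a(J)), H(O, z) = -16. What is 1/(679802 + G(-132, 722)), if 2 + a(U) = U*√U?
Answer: 4/2719241 ≈ 1.4710e-6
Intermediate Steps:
a(U) = -2 + U^(3/2) (a(U) = -2 + U*√U = -2 + U^(3/2))
G(N, J) = -N/16 (G(N, J) = N/(-16) = N*(-1/16) = -N/16)
1/(679802 + G(-132, 722)) = 1/(679802 - 1/16*(-132)) = 1/(679802 + 33/4) = 1/(2719241/4) = 4/2719241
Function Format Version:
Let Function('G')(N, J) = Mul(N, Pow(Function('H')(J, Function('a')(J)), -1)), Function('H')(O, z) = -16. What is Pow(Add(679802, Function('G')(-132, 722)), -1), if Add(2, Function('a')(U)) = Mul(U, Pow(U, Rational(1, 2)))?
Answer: Rational(4, 2719241) ≈ 1.4710e-6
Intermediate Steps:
Function('a')(U) = Add(-2, Pow(U, Rational(3, 2))) (Function('a')(U) = Add(-2, Mul(U, Pow(U, Rational(1, 2)))) = Add(-2, Pow(U, Rational(3, 2))))
Function('G')(N, J) = Mul(Rational(-1, 16), N) (Function('G')(N, J) = Mul(N, Pow(-16, -1)) = Mul(N, Rational(-1, 16)) = Mul(Rational(-1, 16), N))
Pow(Add(679802, Function('G')(-132, 722)), -1) = Pow(Add(679802, Mul(Rational(-1, 16), -132)), -1) = Pow(Add(679802, Rational(33, 4)), -1) = Pow(Rational(2719241, 4), -1) = Rational(4, 2719241)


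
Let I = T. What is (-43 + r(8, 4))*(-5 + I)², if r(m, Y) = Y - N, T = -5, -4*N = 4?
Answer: -3800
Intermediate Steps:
N = -1 (N = -¼*4 = -1)
I = -5
r(m, Y) = 1 + Y (r(m, Y) = Y - 1*(-1) = Y + 1 = 1 + Y)
(-43 + r(8, 4))*(-5 + I)² = (-43 + (1 + 4))*(-5 - 5)² = (-43 + 5)*(-10)² = -38*100 = -3800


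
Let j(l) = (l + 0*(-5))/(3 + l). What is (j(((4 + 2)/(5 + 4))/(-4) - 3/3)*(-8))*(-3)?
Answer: -168/11 ≈ -15.273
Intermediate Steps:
j(l) = l/(3 + l) (j(l) = (l + 0)/(3 + l) = l/(3 + l))
(j(((4 + 2)/(5 + 4))/(-4) - 3/3)*(-8))*(-3) = (((((4 + 2)/(5 + 4))/(-4) - 3/3)/(3 + (((4 + 2)/(5 + 4))/(-4) - 3/3)))*(-8))*(-3) = ((((6/9)*(-¼) - 3*⅓)/(3 + ((6/9)*(-¼) - 3*⅓)))*(-8))*(-3) = ((((6*(⅑))*(-¼) - 1)/(3 + ((6*(⅑))*(-¼) - 1)))*(-8))*(-3) = ((((⅔)*(-¼) - 1)/(3 + ((⅔)*(-¼) - 1)))*(-8))*(-3) = (((-⅙ - 1)/(3 + (-⅙ - 1)))*(-8))*(-3) = (-7/(6*(3 - 7/6))*(-8))*(-3) = (-7/(6*11/6)*(-8))*(-3) = (-7/6*6/11*(-8))*(-3) = -7/11*(-8)*(-3) = (56/11)*(-3) = -168/11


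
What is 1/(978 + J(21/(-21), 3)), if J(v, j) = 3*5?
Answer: 1/993 ≈ 0.0010071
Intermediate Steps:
J(v, j) = 15
1/(978 + J(21/(-21), 3)) = 1/(978 + 15) = 1/993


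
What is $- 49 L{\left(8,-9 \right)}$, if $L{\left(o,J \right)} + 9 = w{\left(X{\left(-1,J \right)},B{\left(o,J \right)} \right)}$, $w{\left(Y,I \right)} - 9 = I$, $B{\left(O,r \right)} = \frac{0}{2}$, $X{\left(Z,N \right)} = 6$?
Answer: $0$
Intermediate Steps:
$B{\left(O,r \right)} = 0$ ($B{\left(O,r \right)} = 0 \cdot \frac{1}{2} = 0$)
$w{\left(Y,I \right)} = 9 + I$
$L{\left(o,J \right)} = 0$ ($L{\left(o,J \right)} = -9 + \left(9 + 0\right) = -9 + 9 = 0$)
$- 49 L{\left(8,-9 \right)} = \left(-49\right) 0 = 0$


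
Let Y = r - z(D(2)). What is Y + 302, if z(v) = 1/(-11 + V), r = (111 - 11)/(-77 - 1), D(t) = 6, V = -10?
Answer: 82109/273 ≈ 300.77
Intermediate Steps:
r = -50/39 (r = 100/(-78) = 100*(-1/78) = -50/39 ≈ -1.2821)
z(v) = -1/21 (z(v) = 1/(-11 - 10) = 1/(-21) = -1/21)
Y = -337/273 (Y = -50/39 - 1*(-1/21) = -50/39 + 1/21 = -337/273 ≈ -1.2344)
Y + 302 = -337/273 + 302 = 82109/273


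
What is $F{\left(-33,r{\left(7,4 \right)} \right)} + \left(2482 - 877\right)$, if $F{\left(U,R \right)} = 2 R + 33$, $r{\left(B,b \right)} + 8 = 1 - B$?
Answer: $1610$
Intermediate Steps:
$r{\left(B,b \right)} = -7 - B$ ($r{\left(B,b \right)} = -8 - \left(-1 + B\right) = -7 - B$)
$F{\left(U,R \right)} = 33 + 2 R$
$F{\left(-33,r{\left(7,4 \right)} \right)} + \left(2482 - 877\right) = \left(33 + 2 \left(-7 - 7\right)\right) + \left(2482 - 877\right) = \left(33 + 2 \left(-14\right)\right) + 1605 = \left(33 - 28\right) + 1605 = 5 + 1605 = 1610$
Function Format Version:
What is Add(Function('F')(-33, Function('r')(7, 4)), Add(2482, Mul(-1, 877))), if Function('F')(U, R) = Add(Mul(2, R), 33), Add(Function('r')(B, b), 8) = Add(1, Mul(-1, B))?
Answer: 1610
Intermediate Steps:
Function('r')(B, b) = Add(-7, Mul(-1, B)) (Function('r')(B, b) = Add(-8, Add(1, Mul(-1, B))) = Add(-7, Mul(-1, B)))
Function('F')(U, R) = Add(33, Mul(2, R))
Add(Function('F')(-33, Function('r')(7, 4)), Add(2482, Mul(-1, 877))) = Add(Add(33, Mul(2, Add(-7, Mul(-1, 7)))), Add(2482, Mul(-1, 877))) = Add(Add(33, Mul(2, Add(-7, -7))), Add(2482, -877)) = Add(Add(33, Mul(2, -14)), 1605) = Add(Add(33, -28), 1605) = Add(5, 1605) = 1610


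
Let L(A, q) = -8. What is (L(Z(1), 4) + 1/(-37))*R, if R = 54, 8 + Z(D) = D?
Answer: -16038/37 ≈ -433.46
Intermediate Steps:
Z(D) = -8 + D
(L(Z(1), 4) + 1/(-37))*R = (-8 + 1/(-37))*54 = (-8 - 1/37)*54 = -297/37*54 = -16038/37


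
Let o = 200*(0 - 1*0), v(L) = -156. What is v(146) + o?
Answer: -156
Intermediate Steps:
o = 0 (o = 200*(0 + 0) = 200*0 = 0)
v(146) + o = -156 + 0 = -156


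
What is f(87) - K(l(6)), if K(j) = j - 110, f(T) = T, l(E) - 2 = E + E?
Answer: 183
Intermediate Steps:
l(E) = 2 + 2*E (l(E) = 2 + (E + E) = 2 + 2*E)
K(j) = -110 + j
f(87) - K(l(6)) = 87 - (-110 + (2 + 2*6)) = 87 - (-110 + (2 + 12)) = 87 - (-110 + 14) = 87 - 1*(-96) = 87 + 96 = 183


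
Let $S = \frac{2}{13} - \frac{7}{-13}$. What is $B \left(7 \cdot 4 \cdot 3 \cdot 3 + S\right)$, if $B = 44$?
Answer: $\frac{144540}{13} \approx 11118.0$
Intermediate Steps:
$S = \frac{9}{13}$ ($S = 2 \cdot \frac{1}{13} - - \frac{7}{13} = \frac{2}{13} + \frac{7}{13} = \frac{9}{13} \approx 0.69231$)
$B \left(7 \cdot 4 \cdot 3 \cdot 3 + S\right) = 44 \left(7 \cdot 4 \cdot 3 \cdot 3 + \frac{9}{13}\right) = 44 \left(7 \cdot 12 \cdot 3 + \frac{9}{13}\right) = 44 \left(7 \cdot 36 + \frac{9}{13}\right) = 44 \left(252 + \frac{9}{13}\right) = 44 \cdot \frac{3285}{13} = \frac{144540}{13}$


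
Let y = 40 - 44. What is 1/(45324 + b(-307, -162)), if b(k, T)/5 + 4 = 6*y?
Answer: 1/45184 ≈ 2.2132e-5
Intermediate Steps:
y = -4
b(k, T) = -140 (b(k, T) = -20 + 5*(6*(-4)) = -20 + 5*(-24) = -20 - 120 = -140)
1/(45324 + b(-307, -162)) = 1/(45324 - 140) = 1/45184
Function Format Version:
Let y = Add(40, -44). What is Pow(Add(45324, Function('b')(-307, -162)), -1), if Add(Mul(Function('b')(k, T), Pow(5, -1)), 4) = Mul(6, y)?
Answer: Rational(1, 45184) ≈ 2.2132e-5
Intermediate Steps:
y = -4
Function('b')(k, T) = -140 (Function('b')(k, T) = Add(-20, Mul(5, Mul(6, -4))) = Add(-20, Mul(5, -24)) = Add(-20, -120) = -140)
Pow(Add(45324, Function('b')(-307, -162)), -1) = Pow(Add(45324, -140), -1) = Pow(45184, -1) = Rational(1, 45184)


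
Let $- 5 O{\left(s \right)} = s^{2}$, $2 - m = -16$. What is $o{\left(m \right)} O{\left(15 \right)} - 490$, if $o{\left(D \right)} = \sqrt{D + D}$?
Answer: $-760$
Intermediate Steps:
$m = 18$ ($m = 2 - -16 = 2 + 16 = 18$)
$o{\left(D \right)} = \sqrt{2} \sqrt{D}$ ($o{\left(D \right)} = \sqrt{2 D} = \sqrt{2} \sqrt{D}$)
$O{\left(s \right)} = - \frac{s^{2}}{5}$
$o{\left(m \right)} O{\left(15 \right)} - 490 = \sqrt{2} \sqrt{18} \left(- \frac{15^{2}}{5}\right) - 490 = \sqrt{2} \cdot 3 \sqrt{2} \left(\left(- \frac{1}{5}\right) 225\right) - 490 = 6 \left(-45\right) - 490 = -270 - 490 = -760$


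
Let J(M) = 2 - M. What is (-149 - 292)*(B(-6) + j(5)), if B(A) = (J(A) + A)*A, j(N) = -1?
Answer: 5733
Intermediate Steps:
B(A) = 2*A (B(A) = ((2 - A) + A)*A = 2*A)
(-149 - 292)*(B(-6) + j(5)) = (-149 - 292)*(2*(-6) - 1) = -441*(-12 - 1) = -441*(-13) = 5733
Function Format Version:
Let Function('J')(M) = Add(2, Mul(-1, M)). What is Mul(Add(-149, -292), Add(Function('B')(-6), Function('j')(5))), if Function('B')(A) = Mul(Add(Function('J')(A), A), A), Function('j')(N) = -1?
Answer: 5733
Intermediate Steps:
Function('B')(A) = Mul(2, A) (Function('B')(A) = Mul(Add(Add(2, Mul(-1, A)), A), A) = Mul(2, A))
Mul(Add(-149, -292), Add(Function('B')(-6), Function('j')(5))) = Mul(Add(-149, -292), Add(Mul(2, -6), -1)) = Mul(-441, Add(-12, -1)) = Mul(-441, -13) = 5733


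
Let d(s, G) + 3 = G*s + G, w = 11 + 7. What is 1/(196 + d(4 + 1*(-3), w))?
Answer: 1/229 ≈ 0.0043668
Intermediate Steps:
w = 18
d(s, G) = -3 + G + G*s (d(s, G) = -3 + (G*s + G) = -3 + (G + G*s) = -3 + G + G*s)
1/(196 + d(4 + 1*(-3), w)) = 1/(196 + (-3 + 18 + 18*(4 + 1*(-3)))) = 1/(196 + (-3 + 18 + 18*(4 - 3))) = 1/(196 + (-3 + 18 + 18*1)) = 1/(196 + (-3 + 18 + 18)) = 1/(196 + 33) = 1/229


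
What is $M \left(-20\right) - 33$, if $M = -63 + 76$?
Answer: $-293$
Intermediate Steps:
$M = 13$
$M \left(-20\right) - 33 = 13 \left(-20\right) - 33 = -260 - 33 = -293$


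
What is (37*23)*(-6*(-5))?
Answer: 25530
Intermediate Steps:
(37*23)*(-6*(-5)) = 851*30 = 25530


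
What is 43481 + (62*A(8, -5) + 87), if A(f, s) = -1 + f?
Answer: 44002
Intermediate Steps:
43481 + (62*A(8, -5) + 87) = 43481 + (62*(-1 + 8) + 87) = 43481 + (62*7 + 87) = 43481 + (434 + 87) = 43481 + 521 = 44002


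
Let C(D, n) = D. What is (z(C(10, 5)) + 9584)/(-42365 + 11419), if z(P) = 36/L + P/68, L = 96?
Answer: -1303495/4208656 ≈ -0.30972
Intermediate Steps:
z(P) = 3/8 + P/68 (z(P) = 36/96 + P/68 = 36*(1/96) + P*(1/68) = 3/8 + P/68)
(z(C(10, 5)) + 9584)/(-42365 + 11419) = ((3/8 + (1/68)*10) + 9584)/(-42365 + 11419) = ((3/8 + 5/34) + 9584)/(-30946) = (71/136 + 9584)*(-1/30946) = (1303495/136)*(-1/30946) = -1303495/4208656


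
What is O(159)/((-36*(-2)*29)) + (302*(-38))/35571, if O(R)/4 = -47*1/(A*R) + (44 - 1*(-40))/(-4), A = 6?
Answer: -2143070513/5904643716 ≈ -0.36295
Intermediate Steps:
O(R) = -84 - 94/(3*R) (O(R) = 4*(-47*1/(6*R) + (44 - 1*(-40))/(-4)) = 4*(-47/(6*R) + (44 + 40)*(-¼)) = 4*(-47/(6*R) + 84*(-¼)) = 4*(-47/(6*R) - 21) = 4*(-21 - 47/(6*R)) = -84 - 94/(3*R))
O(159)/((-36*(-2)*29)) + (302*(-38))/35571 = (-84 - 94/3/159)/((-36*(-2)*29)) + (302*(-38))/35571 = (-84 - 94/3*1/159)/((72*29)) - 11476*1/35571 = (-84 - 94/477)/2088 - 11476/35571 = -40162/477*1/2088 - 11476/35571 = -20081/497988 - 11476/35571 = -2143070513/5904643716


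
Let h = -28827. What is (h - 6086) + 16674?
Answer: -18239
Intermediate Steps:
(h - 6086) + 16674 = (-28827 - 6086) + 16674 = -34913 + 16674 = -18239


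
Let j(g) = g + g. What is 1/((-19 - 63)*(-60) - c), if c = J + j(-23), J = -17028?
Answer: 1/21994 ≈ 4.5467e-5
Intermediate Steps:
j(g) = 2*g
c = -17074 (c = -17028 + 2*(-23) = -17028 - 46 = -17074)
1/((-19 - 63)*(-60) - c) = 1/((-19 - 63)*(-60) - 1*(-17074)) = 1/(-82*(-60) + 17074) = 1/(4920 + 17074) = 1/21994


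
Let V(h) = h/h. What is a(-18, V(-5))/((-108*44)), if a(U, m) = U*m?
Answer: 1/264 ≈ 0.0037879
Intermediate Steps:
V(h) = 1
a(-18, V(-5))/((-108*44)) = (-18*1)/((-108*44)) = -18/(-4752) = -18*(-1/4752) = 1/264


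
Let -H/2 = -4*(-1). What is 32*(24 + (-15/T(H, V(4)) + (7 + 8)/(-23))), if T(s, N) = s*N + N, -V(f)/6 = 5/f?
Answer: 118816/161 ≈ 737.99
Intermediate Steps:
H = -8 (H = -(-8)*(-1) = -2*4 = -8)
V(f) = -30/f
T(s, N) = N + N*s (T(s, N) = N*s + N = N + N*s)
32*(24 + (-15/T(H, V(4)) + (7 + 8)/(-23))) = 32*(24 + (-15*(-2/(15*(1 - 8))) + (7 + 8)/(-23))) = 32*(24 + (-15/(-30*1/4*(-7)) + 15*(-1/23))) = 32*(24 + (-15/((-15/2*(-7))) - 15/23)) = 32*(24 + (-15/105/2 - 15/23)) = 32*(24 + (-15*2/105 - 15/23)) = 32*(24 + (-2/7 - 15/23)) = 32*(24 - 151/161) = 32*(3713/161) = 118816/161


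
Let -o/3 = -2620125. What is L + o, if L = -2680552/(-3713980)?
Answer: 7298319555763/928495 ≈ 7.8604e+6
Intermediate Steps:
o = 7860375 (o = -3*(-2620125) = 7860375)
L = 670138/928495 (L = -2680552*(-1/3713980) = 670138/928495 ≈ 0.72175)
L + o = 670138/928495 + 7860375 = 7298319555763/928495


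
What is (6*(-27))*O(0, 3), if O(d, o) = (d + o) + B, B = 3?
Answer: -972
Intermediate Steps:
O(d, o) = 3 + d + o (O(d, o) = (d + o) + 3 = 3 + d + o)
(6*(-27))*O(0, 3) = (6*(-27))*(3 + 0 + 3) = -162*6 = -972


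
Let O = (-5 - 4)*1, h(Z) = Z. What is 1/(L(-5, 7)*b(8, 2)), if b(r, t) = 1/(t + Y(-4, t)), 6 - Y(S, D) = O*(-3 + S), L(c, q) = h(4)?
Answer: -55/4 ≈ -13.750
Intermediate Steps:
L(c, q) = 4
O = -9 (O = -9*1 = -9)
Y(S, D) = -21 + 9*S (Y(S, D) = 6 - (-9)*(-3 + S) = 6 - (27 - 9*S) = 6 + (-27 + 9*S) = -21 + 9*S)
b(r, t) = 1/(-57 + t) (b(r, t) = 1/(t + (-21 + 9*(-4))) = 1/(t + (-21 - 36)) = 1/(t - 57) = 1/(-57 + t))
1/(L(-5, 7)*b(8, 2)) = 1/(4/(-57 + 2)) = 1/(4/(-55)) = 1/(4*(-1/55)) = 1/(-4/55) = -55/4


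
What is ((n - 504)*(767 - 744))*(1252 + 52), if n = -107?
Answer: -18325112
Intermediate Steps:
((n - 504)*(767 - 744))*(1252 + 52) = ((-107 - 504)*(767 - 744))*(1252 + 52) = -611*23*1304 = -14053*1304 = -18325112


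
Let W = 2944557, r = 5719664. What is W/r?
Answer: 2944557/5719664 ≈ 0.51481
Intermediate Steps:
W/r = 2944557/5719664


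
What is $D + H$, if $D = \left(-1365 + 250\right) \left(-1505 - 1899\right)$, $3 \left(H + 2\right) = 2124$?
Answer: $3796166$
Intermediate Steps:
$H = 706$ ($H = -2 + \frac{1}{3} \cdot 2124 = -2 + 708 = 706$)
$D = 3795460$ ($D = \left(-1115\right) \left(-3404\right) = 3795460$)
$D + H = 3795460 + 706 = 3796166$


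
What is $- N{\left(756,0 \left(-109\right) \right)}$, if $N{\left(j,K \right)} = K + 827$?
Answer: $-827$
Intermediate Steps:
$N{\left(j,K \right)} = 827 + K$
$- N{\left(756,0 \left(-109\right) \right)} = - (827 + 0 \left(-109\right)) = - (827 + 0) = \left(-1\right) 827 = -827$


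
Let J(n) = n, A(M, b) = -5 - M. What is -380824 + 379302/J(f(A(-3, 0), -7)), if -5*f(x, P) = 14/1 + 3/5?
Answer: -37282702/73 ≈ -5.1072e+5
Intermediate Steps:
f(x, P) = -73/25 (f(x, P) = -(14/1 + 3/5)/5 = -(14*1 + 3*(⅕))/5 = -(14 + ⅗)/5 = -⅕*73/5 = -73/25)
-380824 + 379302/J(f(A(-3, 0), -7)) = -380824 + 379302/(-73/25) = -380824 + 379302*(-25/73) = -380824 - 9482550/73 = -37282702/73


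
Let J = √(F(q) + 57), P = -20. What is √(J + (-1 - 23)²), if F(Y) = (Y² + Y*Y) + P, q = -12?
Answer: √(576 + 5*√13) ≈ 24.373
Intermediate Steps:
F(Y) = -20 + 2*Y² (F(Y) = (Y² + Y*Y) - 20 = (Y² + Y²) - 20 = 2*Y² - 20 = -20 + 2*Y²)
J = 5*√13 (J = √((-20 + 2*(-12)²) + 57) = √((-20 + 2*144) + 57) = √((-20 + 288) + 57) = √(268 + 57) = √325 = 5*√13 ≈ 18.028)
√(J + (-1 - 23)²) = √(5*√13 + (-1 - 23)²) = √(5*√13 + (-24)²) = √(5*√13 + 576) = √(576 + 5*√13)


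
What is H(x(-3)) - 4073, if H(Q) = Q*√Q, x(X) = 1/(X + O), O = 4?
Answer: -4072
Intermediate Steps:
x(X) = 1/(4 + X) (x(X) = 1/(X + 4) = 1/(4 + X))
H(Q) = Q^(3/2)
H(x(-3)) - 4073 = (1/(4 - 3))^(3/2) - 4073 = (1/1)^(3/2) - 4073 = 1^(3/2) - 4073 = 1 - 4073 = -4072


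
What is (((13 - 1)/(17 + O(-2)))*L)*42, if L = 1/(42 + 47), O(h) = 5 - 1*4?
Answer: 28/89 ≈ 0.31461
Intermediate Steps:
O(h) = 1 (O(h) = 5 - 4 = 1)
L = 1/89 ≈ 0.011236
(((13 - 1)/(17 + O(-2)))*L)*42 = (((13 - 1)/(17 + 1))*(1/89))*42 = ((12/18)*(1/89))*42 = ((12*(1/18))*(1/89))*42 = ((⅔)*(1/89))*42 = (2/267)*42 = 28/89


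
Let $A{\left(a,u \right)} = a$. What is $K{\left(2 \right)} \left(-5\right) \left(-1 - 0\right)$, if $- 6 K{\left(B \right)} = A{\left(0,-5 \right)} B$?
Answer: $0$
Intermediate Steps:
$K{\left(B \right)} = 0$ ($K{\left(B \right)} = - \frac{0 B}{6} = \left(- \frac{1}{6}\right) 0 = 0$)
$K{\left(2 \right)} \left(-5\right) \left(-1 - 0\right) = 0 \left(-5\right) \left(-1 - 0\right) = 0 \left(-1 + 0\right) = 0 \left(-1\right) = 0$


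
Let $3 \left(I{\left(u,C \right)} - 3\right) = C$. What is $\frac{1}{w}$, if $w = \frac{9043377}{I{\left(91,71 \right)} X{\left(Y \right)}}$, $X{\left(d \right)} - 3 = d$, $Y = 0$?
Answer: $\frac{80}{9043377} \approx 8.8463 \cdot 10^{-6}$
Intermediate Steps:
$X{\left(d \right)} = 3 + d$
$I{\left(u,C \right)} = 3 + \frac{C}{3}$
$w = \frac{9043377}{80}$ ($w = \frac{9043377}{\left(3 + \frac{1}{3} \cdot 71\right) \left(3 + 0\right)} = \frac{9043377}{\left(3 + \frac{71}{3}\right) 3} = \frac{9043377}{\frac{80}{3} \cdot 3} = \frac{9043377}{80} \approx 1.1304 \cdot 10^{5}$)
$\frac{1}{w} = \frac{1}{\frac{9043377}{80}} = \frac{80}{9043377}$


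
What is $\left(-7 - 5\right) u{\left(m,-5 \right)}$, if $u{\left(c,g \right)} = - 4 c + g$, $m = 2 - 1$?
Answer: $108$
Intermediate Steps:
$m = 1$ ($m = 2 - 1 = 1$)
$u{\left(c,g \right)} = g - 4 c$
$\left(-7 - 5\right) u{\left(m,-5 \right)} = \left(-7 - 5\right) \left(-5 - 4\right) = \left(-12\right) \left(-9\right) = 108$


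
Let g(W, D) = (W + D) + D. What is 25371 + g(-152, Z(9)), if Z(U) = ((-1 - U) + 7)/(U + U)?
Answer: 75656/3 ≈ 25219.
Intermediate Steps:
Z(U) = (6 - U)/(2*U) (Z(U) = (6 - U)/((2*U)) = (6 - U)*(1/(2*U)) = (6 - U)/(2*U))
g(W, D) = W + 2*D (g(W, D) = (D + W) + D = W + 2*D)
25371 + g(-152, Z(9)) = 25371 + (-152 + 2*((½)*(6 - 1*9)/9)) = 25371 + (-152 + 2*((½)*(⅑)*(6 - 9))) = 25371 + (-152 + 2*((½)*(⅑)*(-3))) = 25371 + (-152 + 2*(-⅙)) = 25371 + (-152 - ⅓) = 25371 - 457/3 = 75656/3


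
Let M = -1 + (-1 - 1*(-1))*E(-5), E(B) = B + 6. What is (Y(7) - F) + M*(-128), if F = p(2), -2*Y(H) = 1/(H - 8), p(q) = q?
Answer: 253/2 ≈ 126.50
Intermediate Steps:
Y(H) = -1/(2*(-8 + H)) (Y(H) = -1/(2*(H - 8)) = -1/(2*(-8 + H)))
F = 2
E(B) = 6 + B
M = -1 (M = -1 + (-1 - 1*(-1))*(6 - 5) = -1 + (-1 + 1)*1 = -1 + 0*1 = -1 + 0 = -1)
(Y(7) - F) + M*(-128) = (-1/(-16 + 2*7) - 1*2) - 1*(-128) = (-1/(-16 + 14) - 2) + 128 = (-1/(-2) - 2) + 128 = (-1*(-½) - 2) + 128 = (½ - 2) + 128 = -3/2 + 128 = 253/2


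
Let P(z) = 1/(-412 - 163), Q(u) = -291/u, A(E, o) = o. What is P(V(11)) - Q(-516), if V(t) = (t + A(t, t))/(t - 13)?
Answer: -55947/98900 ≈ -0.56569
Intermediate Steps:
V(t) = 2*t/(-13 + t) (V(t) = (t + t)/(t - 13) = (2*t)/(-13 + t) = 2*t/(-13 + t))
P(z) = -1/575 (P(z) = 1/(-575) = -1/575)
P(V(11)) - Q(-516) = -1/575 - (-291)/(-516) = -1/575 - (-291)*(-1)/516 = -1/575 - 1*97/172 = -1/575 - 97/172 = -55947/98900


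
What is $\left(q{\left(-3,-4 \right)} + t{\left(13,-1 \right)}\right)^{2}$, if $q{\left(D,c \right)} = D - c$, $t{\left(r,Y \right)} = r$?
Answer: $196$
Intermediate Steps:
$\left(q{\left(-3,-4 \right)} + t{\left(13,-1 \right)}\right)^{2} = \left(\left(-3 - -4\right) + 13\right)^{2} = \left(\left(-3 + 4\right) + 13\right)^{2} = \left(1 + 13\right)^{2} = 14^{2} = 196$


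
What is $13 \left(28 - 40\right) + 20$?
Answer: $-136$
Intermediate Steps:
$13 \left(28 - 40\right) + 20 = 13 \left(-12\right) + 20 = -156 + 20 = -136$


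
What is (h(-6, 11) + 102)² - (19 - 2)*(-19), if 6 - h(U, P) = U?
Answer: 13319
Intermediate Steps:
h(U, P) = 6 - U
(h(-6, 11) + 102)² - (19 - 2)*(-19) = ((6 - 1*(-6)) + 102)² - (19 - 2)*(-19) = ((6 + 6) + 102)² - 17*(-19) = (12 + 102)² - 1*(-323) = 114² + 323 = 12996 + 323 = 13319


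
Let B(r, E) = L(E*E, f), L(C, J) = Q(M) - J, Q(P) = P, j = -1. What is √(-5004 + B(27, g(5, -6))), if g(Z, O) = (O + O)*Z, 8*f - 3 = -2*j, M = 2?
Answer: I*√80042/4 ≈ 70.729*I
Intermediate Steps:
f = 5/8 (f = 3/8 + (-2*(-1))/8 = 3/8 + (⅛)*2 = 3/8 + ¼ = 5/8 ≈ 0.62500)
g(Z, O) = 2*O*Z (g(Z, O) = (2*O)*Z = 2*O*Z)
L(C, J) = 2 - J
B(r, E) = 11/8 (B(r, E) = 2 - 1*5/8 = 2 - 5/8 = 11/8)
√(-5004 + B(27, g(5, -6))) = √(-5004 + 11/8) = √(-40021/8) = I*√80042/4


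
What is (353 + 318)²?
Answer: 450241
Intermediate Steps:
(353 + 318)² = 671² = 450241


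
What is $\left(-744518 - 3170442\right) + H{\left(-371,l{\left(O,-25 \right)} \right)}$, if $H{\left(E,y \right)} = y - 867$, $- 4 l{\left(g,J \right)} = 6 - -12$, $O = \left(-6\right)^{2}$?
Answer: $- \frac{7831663}{2} \approx -3.9158 \cdot 10^{6}$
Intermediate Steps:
$O = 36$
$l{\left(g,J \right)} = - \frac{9}{2}$ ($l{\left(g,J \right)} = - \frac{6 - -12}{4} = - \frac{6 + 12}{4} = \left(- \frac{1}{4}\right) 18 = - \frac{9}{2}$)
$H{\left(E,y \right)} = -867 + y$ ($H{\left(E,y \right)} = y - 867 = -867 + y$)
$\left(-744518 - 3170442\right) + H{\left(-371,l{\left(O,-25 \right)} \right)} = \left(-744518 - 3170442\right) - \frac{1743}{2} = -3914960 - \frac{1743}{2} = - \frac{7831663}{2}$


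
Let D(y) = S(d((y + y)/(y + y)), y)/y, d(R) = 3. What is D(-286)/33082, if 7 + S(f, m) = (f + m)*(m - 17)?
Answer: -42871/4730726 ≈ -0.0090622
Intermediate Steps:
S(f, m) = -7 + (-17 + m)*(f + m) (S(f, m) = -7 + (f + m)*(m - 17) = -7 + (f + m)*(-17 + m) = -7 + (-17 + m)*(f + m))
D(y) = (-58 + y² - 14*y)/y (D(y) = (-7 + y² - 17*3 - 17*y + 3*y)/y = (-7 + y² - 51 - 17*y + 3*y)/y = (-58 + y² - 14*y)/y)
D(-286)/33082 = (-14 - 286 - 58/(-286))/33082 = (-14 - 286 - 58*(-1/286))*(1/33082) = (-14 - 286 + 29/143)*(1/33082) = -42871/143*1/33082 = -42871/4730726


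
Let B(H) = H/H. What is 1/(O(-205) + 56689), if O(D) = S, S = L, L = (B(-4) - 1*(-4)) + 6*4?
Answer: 1/56718 ≈ 1.7631e-5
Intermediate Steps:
B(H) = 1
L = 29 (L = (1 - 1*(-4)) + 6*4 = (1 + 4) + 24 = 5 + 24 = 29)
S = 29
O(D) = 29
1/(O(-205) + 56689) = 1/(29 + 56689) = 1/56718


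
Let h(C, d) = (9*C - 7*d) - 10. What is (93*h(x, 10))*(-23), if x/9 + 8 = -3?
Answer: 2076969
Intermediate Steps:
x = -99 (x = -72 + 9*(-3) = -72 - 27 = -99)
h(C, d) = -10 - 7*d + 9*C (h(C, d) = (-7*d + 9*C) - 10 = -10 - 7*d + 9*C)
(93*h(x, 10))*(-23) = (93*(-10 - 7*10 + 9*(-99)))*(-23) = (93*(-10 - 70 - 891))*(-23) = (93*(-971))*(-23) = -90303*(-23) = 2076969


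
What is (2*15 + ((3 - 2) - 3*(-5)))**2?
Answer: 2116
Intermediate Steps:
(2*15 + ((3 - 2) - 3*(-5)))**2 = (30 + (1 + 15))**2 = (30 + 16)**2 = 46**2 = 2116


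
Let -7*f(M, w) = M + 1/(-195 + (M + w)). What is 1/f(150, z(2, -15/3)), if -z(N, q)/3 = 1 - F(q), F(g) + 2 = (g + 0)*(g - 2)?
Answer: -51/1093 ≈ -0.046661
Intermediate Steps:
F(g) = -2 + g*(-2 + g) (F(g) = -2 + (g + 0)*(g - 2) = -2 + g*(-2 + g))
z(N, q) = -9 - 6*q + 3*q² (z(N, q) = -3*(1 - (-2 + q² - 2*q)) = -3*(1 + (2 - q² + 2*q)) = -3*(3 - q² + 2*q) = -9 - 6*q + 3*q²)
f(M, w) = -M/7 - 1/(7*(-195 + M + w)) (f(M, w) = -(M + 1/(-195 + (M + w)))/7 = -(M + 1/(-195 + M + w))/7 = -M/7 - 1/(7*(-195 + M + w)))
1/f(150, z(2, -15/3)) = 1/((-1 - 1*150² + 195*150 - 1*150*(-9 - (-90)/3 + 3*(-15/3)²))/(7*(-195 + 150 + (-9 - (-90)/3 + 3*(-15/3)²)))) = 1/((-1 - 1*22500 + 29250 - 1*150*(-9 - (-90)/3 + 3*(-15*⅓)²))/(7*(-195 + 150 + (-9 - (-90)/3 + 3*(-15*⅓)²)))) = 1/((-1 - 22500 + 29250 - 1*150*(-9 - 6*(-5) + 3*(-5)²))/(7*(-195 + 150 + (-9 - 6*(-5) + 3*(-5)²)))) = 1/((-1 - 22500 + 29250 - 1*150*(-9 + 30 + 3*25))/(7*(-195 + 150 + (-9 + 30 + 3*25)))) = 1/((-1 - 22500 + 29250 - 1*150*(-9 + 30 + 75))/(7*(-195 + 150 + (-9 + 30 + 75)))) = 1/((-1 - 22500 + 29250 - 1*150*96)/(7*(-195 + 150 + 96))) = 1/((⅐)*(-1 - 22500 + 29250 - 14400)/51) = 1/((⅐)*(1/51)*(-7651)) = 1/(-1093/51) = -51/1093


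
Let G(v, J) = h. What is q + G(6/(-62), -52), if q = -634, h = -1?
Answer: -635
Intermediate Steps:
G(v, J) = -1
q + G(6/(-62), -52) = -634 - 1 = -635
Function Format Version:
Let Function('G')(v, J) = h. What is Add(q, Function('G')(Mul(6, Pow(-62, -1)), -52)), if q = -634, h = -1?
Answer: -635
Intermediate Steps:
Function('G')(v, J) = -1
Add(q, Function('G')(Mul(6, Pow(-62, -1)), -52)) = Add(-634, -1) = -635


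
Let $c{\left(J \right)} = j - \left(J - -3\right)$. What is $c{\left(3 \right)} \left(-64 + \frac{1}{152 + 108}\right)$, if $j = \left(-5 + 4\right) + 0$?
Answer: $\frac{116473}{260} \approx 447.97$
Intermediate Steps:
$j = -1$ ($j = -1 + 0 = -1$)
$c{\left(J \right)} = -4 - J$ ($c{\left(J \right)} = -1 - \left(J - -3\right) = -1 - \left(J + 3\right) = -1 - \left(3 + J\right) = -4 - J$)
$c{\left(3 \right)} \left(-64 + \frac{1}{152 + 108}\right) = \left(-4 - 3\right) \left(-64 + \frac{1}{152 + 108}\right) = \left(-4 - 3\right) \left(-64 + \frac{1}{260}\right) = - 7 \left(-64 + \frac{1}{260}\right) = \left(-7\right) \left(- \frac{16639}{260}\right) = \frac{116473}{260}$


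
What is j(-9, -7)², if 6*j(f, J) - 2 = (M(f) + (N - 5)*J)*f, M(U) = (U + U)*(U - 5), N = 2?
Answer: 6027025/36 ≈ 1.6742e+5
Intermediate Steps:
M(U) = 2*U*(-5 + U) (M(U) = (2*U)*(-5 + U) = 2*U*(-5 + U))
j(f, J) = ⅓ + f*(-3*J + 2*f*(-5 + f))/6 (j(f, J) = ⅓ + ((2*f*(-5 + f) + (2 - 5)*J)*f)/6 = ⅓ + ((2*f*(-5 + f) - 3*J)*f)/6 = ⅓ + ((-3*J + 2*f*(-5 + f))*f)/6 = ⅓ + (f*(-3*J + 2*f*(-5 + f)))/6 = ⅓ + f*(-3*J + 2*f*(-5 + f))/6)
j(-9, -7)² = (⅓ - ½*(-7)*(-9) + (⅓)*(-9)²*(-5 - 9))² = (⅓ - 63/2 + (⅓)*81*(-14))² = (⅓ - 63/2 - 378)² = (-2455/6)² = 6027025/36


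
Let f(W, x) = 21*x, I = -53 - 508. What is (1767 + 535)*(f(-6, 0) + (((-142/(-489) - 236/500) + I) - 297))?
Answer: -120754520002/61125 ≈ -1.9755e+6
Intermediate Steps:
I = -561
(1767 + 535)*(f(-6, 0) + (((-142/(-489) - 236/500) + I) - 297)) = (1767 + 535)*(21*0 + (((-142/(-489) - 236/500) - 561) - 297)) = 2302*(0 + (((-142*(-1/489) - 236*1/500) - 561) - 297)) = 2302*(0 + (((142/489 - 59/125) - 561) - 297)) = 2302*(0 + ((-11101/61125 - 561) - 297)) = 2302*(0 + (-34302226/61125 - 297)) = 2302*(0 - 52456351/61125) = 2302*(-52456351/61125) = -120754520002/61125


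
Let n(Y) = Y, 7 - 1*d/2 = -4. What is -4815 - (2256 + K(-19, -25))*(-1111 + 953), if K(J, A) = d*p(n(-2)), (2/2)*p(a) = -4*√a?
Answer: 351633 - 13904*I*√2 ≈ 3.5163e+5 - 19663.0*I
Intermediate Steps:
d = 22 (d = 14 - 2*(-4) = 14 + 8 = 22)
p(a) = -4*√a
K(J, A) = -88*I*√2 (K(J, A) = 22*(-4*I*√2) = -88*I*√2)
-4815 - (2256 + K(-19, -25))*(-1111 + 953) = -4815 - (2256 - 88*I*√2)*(-1111 + 953) = -4815 - (2256 - 88*I*√2)*(-158) = -4815 - (-356448 + 13904*I*√2) = -4815 + (356448 - 13904*I*√2) = 351633 - 13904*I*√2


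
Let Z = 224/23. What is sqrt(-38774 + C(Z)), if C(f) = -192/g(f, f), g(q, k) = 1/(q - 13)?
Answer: I*sqrt(20180246)/23 ≈ 195.31*I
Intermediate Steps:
Z = 224/23 (Z = 224*(1/23) = 224/23 ≈ 9.7391)
g(q, k) = 1/(-13 + q)
C(f) = 2496 - 192*f (C(f) = -(-2496 + 192*f) = -192*(-13 + f) = 2496 - 192*f)
sqrt(-38774 + C(Z)) = sqrt(-38774 + (2496 - 192*224/23)) = sqrt(-38774 + (2496 - 43008/23)) = sqrt(-38774 + 14400/23) = sqrt(-877402/23) = I*sqrt(20180246)/23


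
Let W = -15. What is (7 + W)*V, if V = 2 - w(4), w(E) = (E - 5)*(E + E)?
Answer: -80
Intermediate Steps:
w(E) = 2*E*(-5 + E) (w(E) = (-5 + E)*(2*E) = 2*E*(-5 + E))
V = 10 (V = 2 - 2*4*(-5 + 4) = 2 - 2*4*(-1) = 2 - 1*(-8) = 2 + 8 = 10)
(7 + W)*V = (7 - 15)*10 = -8*10 = -80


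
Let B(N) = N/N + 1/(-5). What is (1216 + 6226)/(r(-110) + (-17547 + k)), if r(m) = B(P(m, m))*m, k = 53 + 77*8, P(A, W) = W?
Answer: -3721/8483 ≈ -0.43864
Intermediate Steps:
k = 669 (k = 53 + 616 = 669)
B(N) = ⅘ (B(N) = 1 + 1*(-⅕) = 1 - ⅕ = ⅘)
r(m) = 4*m/5
(1216 + 6226)/(r(-110) + (-17547 + k)) = (1216 + 6226)/((⅘)*(-110) + (-17547 + 669)) = 7442/(-88 - 16878) = 7442/(-16966) = 7442*(-1/16966) = -3721/8483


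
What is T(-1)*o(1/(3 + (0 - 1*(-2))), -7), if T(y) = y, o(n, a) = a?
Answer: 7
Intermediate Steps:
T(-1)*o(1/(3 + (0 - 1*(-2))), -7) = -1*(-7) = 7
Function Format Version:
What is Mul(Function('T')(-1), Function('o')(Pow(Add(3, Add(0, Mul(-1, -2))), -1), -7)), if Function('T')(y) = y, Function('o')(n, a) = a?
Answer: 7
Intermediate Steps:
Mul(Function('T')(-1), Function('o')(Pow(Add(3, Add(0, Mul(-1, -2))), -1), -7)) = Mul(-1, -7) = 7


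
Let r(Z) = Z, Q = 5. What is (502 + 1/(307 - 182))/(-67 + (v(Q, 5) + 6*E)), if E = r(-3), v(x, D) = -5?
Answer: -20917/3750 ≈ -5.5779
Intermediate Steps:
E = -3
(502 + 1/(307 - 182))/(-67 + (v(Q, 5) + 6*E)) = (502 + 1/(307 - 182))/(-67 + (-5 + 6*(-3))) = (502 + 1/125)/(-67 + (-5 - 18)) = (502 + 1/125)/(-67 - 23) = (62751/125)/(-90) = (62751/125)*(-1/90) = -20917/3750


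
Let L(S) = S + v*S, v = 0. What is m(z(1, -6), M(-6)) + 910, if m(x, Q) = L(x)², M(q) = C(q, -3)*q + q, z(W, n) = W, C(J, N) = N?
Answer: 911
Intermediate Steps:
M(q) = -2*q (M(q) = -3*q + q = -2*q)
L(S) = S (L(S) = S + 0*S = S + 0 = S)
m(x, Q) = x²
m(z(1, -6), M(-6)) + 910 = 1² + 910 = 1 + 910 = 911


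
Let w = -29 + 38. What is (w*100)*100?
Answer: 90000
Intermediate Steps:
w = 9
(w*100)*100 = (9*100)*100 = 900*100 = 90000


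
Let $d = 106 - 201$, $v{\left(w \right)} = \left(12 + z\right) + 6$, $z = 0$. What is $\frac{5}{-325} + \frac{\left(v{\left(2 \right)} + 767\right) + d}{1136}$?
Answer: $\frac{21857}{36920} \approx 0.59201$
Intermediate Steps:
$v{\left(w \right)} = 18$ ($v{\left(w \right)} = \left(12 + 0\right) + 6 = 12 + 6 = 18$)
$d = -95$ ($d = 106 - 201 = -95$)
$\frac{5}{-325} + \frac{\left(v{\left(2 \right)} + 767\right) + d}{1136} = \frac{5}{-325} + \frac{\left(18 + 767\right) - 95}{1136} = 5 \left(- \frac{1}{325}\right) + \left(785 - 95\right) \frac{1}{1136} = - \frac{1}{65} + 690 \cdot \frac{1}{1136} = - \frac{1}{65} + \frac{345}{568} = \frac{21857}{36920}$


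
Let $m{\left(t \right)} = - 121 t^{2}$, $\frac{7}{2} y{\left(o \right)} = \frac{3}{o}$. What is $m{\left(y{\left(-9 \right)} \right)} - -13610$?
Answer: $\frac{6001526}{441} \approx 13609.0$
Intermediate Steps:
$y{\left(o \right)} = \frac{6}{7 o}$ ($y{\left(o \right)} = \frac{2 \frac{3}{o}}{7} = \frac{6}{7 o}$)
$m{\left(y{\left(-9 \right)} \right)} - -13610 = - 121 \left(\frac{6}{7 \left(-9\right)}\right)^{2} - -13610 = - 121 \left(\frac{6}{7} \left(- \frac{1}{9}\right)\right)^{2} + 13610 = - 121 \left(- \frac{2}{21}\right)^{2} + 13610 = \left(-121\right) \frac{4}{441} + 13610 = - \frac{484}{441} + 13610 = \frac{6001526}{441}$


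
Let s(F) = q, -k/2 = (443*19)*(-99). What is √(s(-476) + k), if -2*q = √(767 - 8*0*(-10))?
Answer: √(6666264 - 2*√767)/2 ≈ 1290.9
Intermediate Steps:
k = 1666566 (k = -2*443*19*(-99) = -16834*(-99) = -2*(-833283) = 1666566)
q = -√767/2 (q = -√(767 - 8*0*(-10))/2 = -√(767 + 0*(-10))/2 = -√(767 + 0)/2 = -√767/2 ≈ -13.847)
s(F) = -√767/2
√(s(-476) + k) = √(-√767/2 + 1666566) = √(1666566 - √767/2)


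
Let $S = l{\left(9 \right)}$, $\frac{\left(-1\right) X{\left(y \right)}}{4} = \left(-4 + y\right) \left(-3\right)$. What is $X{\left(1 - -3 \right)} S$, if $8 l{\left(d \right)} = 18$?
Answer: $0$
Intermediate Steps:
$l{\left(d \right)} = \frac{9}{4}$ ($l{\left(d \right)} = \frac{1}{8} \cdot 18 = \frac{9}{4}$)
$X{\left(y \right)} = -48 + 12 y$ ($X{\left(y \right)} = - 4 \left(-4 + y\right) \left(-3\right) = - 4 \left(12 - 3 y\right) = -48 + 12 y$)
$S = \frac{9}{4} \approx 2.25$
$X{\left(1 - -3 \right)} S = \left(-48 + 12 \left(1 - -3\right)\right) \frac{9}{4} = \left(-48 + 12 \left(1 + 3\right)\right) \frac{9}{4} = \left(-48 + 12 \cdot 4\right) \frac{9}{4} = \left(-48 + 48\right) \frac{9}{4} = 0 \cdot \frac{9}{4} = 0$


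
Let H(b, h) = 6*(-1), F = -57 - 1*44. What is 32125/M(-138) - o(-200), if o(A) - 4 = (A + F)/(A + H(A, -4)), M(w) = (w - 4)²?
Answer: -8033375/2076892 ≈ -3.8680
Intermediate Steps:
F = -101 (F = -57 - 44 = -101)
H(b, h) = -6
M(w) = (-4 + w)²
o(A) = 4 + (-101 + A)/(-6 + A) (o(A) = 4 + (A - 101)/(A - 6) = 4 + (-101 + A)/(-6 + A))
32125/M(-138) - o(-200) = 32125/((-4 - 138)²) - 5*(-25 - 200)/(-6 - 200) = 32125/((-142)²) - 5*(-225)/(-206) = 32125/20164 - 5*(-1)*(-225)/206 = 32125*(1/20164) - 1*1125/206 = 32125/20164 - 1125/206 = -8033375/2076892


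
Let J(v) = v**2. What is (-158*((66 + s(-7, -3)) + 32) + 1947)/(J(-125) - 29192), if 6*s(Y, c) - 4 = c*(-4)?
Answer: 41875/40701 ≈ 1.0288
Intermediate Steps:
s(Y, c) = 2/3 - 2*c/3 (s(Y, c) = 2/3 + (c*(-4))/6 = 2/3 + (-4*c)/6 = 2/3 - 2*c/3)
(-158*((66 + s(-7, -3)) + 32) + 1947)/(J(-125) - 29192) = (-158*((66 + (2/3 - 2/3*(-3))) + 32) + 1947)/((-125)**2 - 29192) = (-158*((66 + (2/3 + 2)) + 32) + 1947)/(15625 - 29192) = (-158*((66 + 8/3) + 32) + 1947)/(-13567) = (-158*(206/3 + 32) + 1947)*(-1/13567) = (-158*302/3 + 1947)*(-1/13567) = (-47716/3 + 1947)*(-1/13567) = -41875/3*(-1/13567) = 41875/40701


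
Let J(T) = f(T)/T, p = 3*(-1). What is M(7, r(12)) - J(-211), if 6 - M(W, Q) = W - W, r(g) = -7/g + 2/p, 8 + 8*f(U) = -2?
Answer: 5059/844 ≈ 5.9941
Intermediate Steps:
f(U) = -5/4 (f(U) = -1 + (1/8)*(-2) = -1 - 1/4 = -5/4)
p = -3
r(g) = -2/3 - 7/g (r(g) = -7/g + 2/(-3) = -7/g + 2*(-1/3) = -7/g - 2/3 = -2/3 - 7/g)
J(T) = -5/(4*T)
M(W, Q) = 6 (M(W, Q) = 6 - (W - W) = 6 - 1*0 = 6 + 0 = 6)
M(7, r(12)) - J(-211) = 6 - (-5)/(4*(-211)) = 6 - (-5)*(-1)/(4*211) = 6 - 1*5/844 = 6 - 5/844 = 5059/844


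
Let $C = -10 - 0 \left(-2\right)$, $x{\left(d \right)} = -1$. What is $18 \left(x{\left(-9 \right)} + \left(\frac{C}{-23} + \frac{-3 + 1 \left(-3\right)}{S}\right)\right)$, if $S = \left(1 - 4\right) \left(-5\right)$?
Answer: $- \frac{1998}{115} \approx -17.374$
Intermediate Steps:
$S = 15$ ($S = \left(-3\right) \left(-5\right) = 15$)
$C = -10$ ($C = -10 - 0 = -10 + 0 = -10$)
$18 \left(x{\left(-9 \right)} + \left(\frac{C}{-23} + \frac{-3 + 1 \left(-3\right)}{S}\right)\right) = 18 \left(-1 + \left(- \frac{10}{-23} + \frac{-3 + 1 \left(-3\right)}{15}\right)\right) = 18 \left(-1 + \left(\left(-10\right) \left(- \frac{1}{23}\right) + \left(-3 - 3\right) \frac{1}{15}\right)\right) = 18 \left(-1 + \left(\frac{10}{23} - \frac{2}{5}\right)\right) = 18 \left(-1 + \frac{4}{115}\right) = 18 \left(- \frac{111}{115}\right) = - \frac{1998}{115}$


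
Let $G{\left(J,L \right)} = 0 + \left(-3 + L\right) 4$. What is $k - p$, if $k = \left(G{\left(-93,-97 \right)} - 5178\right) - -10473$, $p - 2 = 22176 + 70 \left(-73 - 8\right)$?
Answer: $-11613$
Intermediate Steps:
$G{\left(J,L \right)} = -12 + 4 L$ ($G{\left(J,L \right)} = 0 + \left(-12 + 4 L\right) = -12 + 4 L$)
$p = 16508$ ($p = 2 + \left(22176 + 70 \left(-73 - 8\right)\right) = 2 + \left(22176 + 70 \left(-81\right)\right) = 2 + \left(22176 - 5670\right) = 2 + 16506 = 16508$)
$k = 4895$ ($k = \left(\left(-12 + 4 \left(-97\right)\right) - 5178\right) - -10473 = \left(\left(-12 - 388\right) - 5178\right) + 10473 = \left(-400 - 5178\right) + 10473 = -5578 + 10473 = 4895$)
$k - p = 4895 - 16508 = -11613$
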